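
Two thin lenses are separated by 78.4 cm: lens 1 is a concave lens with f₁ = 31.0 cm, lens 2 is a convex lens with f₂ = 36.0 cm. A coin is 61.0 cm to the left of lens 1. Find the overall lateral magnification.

m = -0.193

f₁ = −31.0 cm (diverging).
Lens 1: 1/d_i1 = 1/(-31.0) − 1/(61.0) = -0.04865, so d_i1 = -20.55 cm; m₁ = −d_i1/d_o1 = +0.3369.
d_o2 = 78.4 − (-20.55) = 98.95 cm.
Lens 2: 1/d_i2 = 1/(36.0) − 1/(98.95) = 0.01767, so d_i2 = 56.59 cm; m₂ = −d_i2/d_o2 = -0.5719.
m = m₁·m₂ = (+0.3369)(-0.5719) = -0.193.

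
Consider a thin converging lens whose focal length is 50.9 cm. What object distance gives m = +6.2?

m = −d_i/d_o ⇒ d_i = −m·d_o.
1/f = 1/d_o + 1/d_i = 1/d_o − 1/(m·d_o) = (1 − 1/m)/d_o, so d_o = f(1 − 1/m) = (50.90)(1 − 1/(+6.2)) = 42.7 cm.

42.7 cm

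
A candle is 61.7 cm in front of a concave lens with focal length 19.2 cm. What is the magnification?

For a concave lens, f = -19.2 cm.
1/d_i = 1/f − 1/d_o = 1/(-19.20) − 1/(61.7) = -0.06829, so d_i = -14.64 cm.
m = −d_i/d_o = −(-14.64)/(61.7) = +0.237.
The image is virtual, upright and reduced, on the same side as the object.

m = +0.237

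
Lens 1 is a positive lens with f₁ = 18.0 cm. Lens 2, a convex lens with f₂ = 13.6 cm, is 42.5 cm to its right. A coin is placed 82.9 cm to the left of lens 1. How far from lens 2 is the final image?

44.9 cm

Lens 1: 1/d_i1 = 1/f₁ − 1/d_o1 = 1/(18.0) − 1/(82.9) = 0.04349, so d_i1 = 22.99 cm.
The intermediate image is 22.99 cm to the right of lens 1, which is 42.5 − (22.99) = 19.51 cm to the left of lens 2, so d_o2 = +19.51 cm.
Lens 2: 1/d_i2 = 1/f₂ − 1/d_o2 = 1/(13.6) − 1/(19.51) = 0.02227, so d_i2 = 44.9 cm.
The final image is real, 44.9 cm to the right of lens 2 (overall magnification ≈ 0.64).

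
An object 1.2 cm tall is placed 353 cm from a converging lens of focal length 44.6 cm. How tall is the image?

1/d_i = 1/f − 1/d_o = 1/(44.60) − 1/(353) = 0.01959, so d_i = 51.05 cm.
m = −d_i/d_o = -0.1446.
|h_i| = |m|·h_o = 0.1446 × 1.2 = 0.174 cm. The image is real, inverted and reduced, on the far side of the lens.

0.174 cm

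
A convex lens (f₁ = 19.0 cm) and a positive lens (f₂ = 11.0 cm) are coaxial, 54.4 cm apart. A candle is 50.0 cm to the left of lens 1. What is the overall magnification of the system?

m = +0.529

Lens 1: 1/d_i1 = 1/(19.0) − 1/(50.0) = 0.03263, so d_i1 = 30.65 cm; m₁ = −d_i1/d_o1 = -0.6130.
d_o2 = 54.4 − (30.65) = 23.75 cm.
Lens 2: 1/d_i2 = 1/(11.0) − 1/(23.75) = 0.04880, so d_i2 = 20.49 cm; m₂ = −d_i2/d_o2 = -0.8627.
m = m₁·m₂ = (-0.6130)(-0.8627) = +0.529.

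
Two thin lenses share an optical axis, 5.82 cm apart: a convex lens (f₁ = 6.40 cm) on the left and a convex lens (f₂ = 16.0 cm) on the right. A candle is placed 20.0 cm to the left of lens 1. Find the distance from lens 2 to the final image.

2.93 cm

Lens 1: 1/d_i1 = 1/f₁ − 1/d_o1 = 1/(6.40) − 1/(20.0) = 0.1062, so d_i1 = 9.412 cm.
The intermediate image is 9.412 cm to the right of lens 1, which lies 3.592 cm to the right of lens 2 — a virtual object — so d_o2 = −3.592 cm.
Lens 2: 1/d_i2 = 1/f₂ − 1/d_o2 = 1/(16.0) − 1/(-3.592) = 0.3409, so d_i2 = 2.93 cm.
The final image is real, 2.93 cm to the right of lens 2 (overall magnification ≈ -0.38).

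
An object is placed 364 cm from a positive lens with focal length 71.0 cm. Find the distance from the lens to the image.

Lens equation: 1/s_i = 1/f − 1/s_o = 1/(71.00) − 1/(364) = 0.01408 − 0.002747 = 0.01134, so s_i = 88.2 cm.
The image is real, inverted and reduced, on the far side of the lens.

88.2 cm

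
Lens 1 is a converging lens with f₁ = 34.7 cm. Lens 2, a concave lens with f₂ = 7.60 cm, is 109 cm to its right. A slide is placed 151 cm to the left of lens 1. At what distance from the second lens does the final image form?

Lens 1: 1/d_i1 = 1/f₁ − 1/d_o1 = 1/(34.7) − 1/(151) = 0.02220, so d_i1 = 45.05 cm.
The intermediate image is 45.05 cm to the right of lens 1, which is 109 − (45.05) = 63.95 cm to the left of lens 2, so d_o2 = +63.95 cm.
Lens 2 is diverging, so f₂ = −7.60 cm.
Lens 2: 1/d_i2 = 1/f₂ − 1/d_o2 = 1/(-7.60) − 1/(63.95) = -0.1472, so d_i2 = -6.79 cm.
The final image is virtual, 6.79 cm to the left of lens 2 (overall magnification ≈ -0.032).

6.79 cm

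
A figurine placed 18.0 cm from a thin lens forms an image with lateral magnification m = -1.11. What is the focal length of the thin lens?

m = −d_i/d_o ⇒ d_i = −m·d_o = −(-1.11)·(18.0) = 19.98 cm.
1/f = 1/d_o + 1/d_i = 1/(18.0) + 1/(19.98) = 0.1056, so f = 9.47 cm.
Since f is positive, the thin lens is converging.

f = 9.47 cm (converging)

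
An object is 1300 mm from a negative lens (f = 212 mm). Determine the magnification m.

m = +0.140

For a negative lens, f = -212 mm.
1/d_i = 1/f − 1/d_o = 1/(-212.0) − 1/(1300) = -0.005486, so d_i = -182.3 mm.
m = −d_i/d_o = −(-182.3)/(1300) = +0.140.
The image is virtual, upright and reduced, on the same side as the object.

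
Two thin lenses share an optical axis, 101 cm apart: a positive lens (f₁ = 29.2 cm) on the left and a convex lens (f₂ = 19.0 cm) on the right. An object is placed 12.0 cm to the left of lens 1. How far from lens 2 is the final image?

Lens 1: 1/d_i1 = 1/f₁ − 1/d_o1 = 1/(29.2) − 1/(12.0) = -0.04909, so d_i1 = -20.37 cm.
The intermediate image is 20.37 cm to the left of lens 1 (virtual), which is 101 − (-20.37) = 121.4 cm to the left of lens 2, so d_o2 = +121.4 cm.
Lens 2: 1/d_i2 = 1/f₂ − 1/d_o2 = 1/(19.0) − 1/(121.4) = 0.04439, so d_i2 = 22.5 cm.
The final image is real, 22.5 cm to the right of lens 2 (overall magnification ≈ -0.32).

22.5 cm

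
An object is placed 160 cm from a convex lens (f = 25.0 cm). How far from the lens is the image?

Lens equation: 1/d_i = 1/f − 1/d_o = 1/(25.00) − 1/(160) = 0.04000 − 0.006250 = 0.03375, so d_i = 29.6 cm.
The image is real, inverted and reduced, on the far side of the lens.

29.6 cm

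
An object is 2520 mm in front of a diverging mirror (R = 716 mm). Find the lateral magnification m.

f = R/2 = 716/2 = 358.0 mm; for a diverging mirror, f = -358.0 mm.
1/d_i = 1/f − 1/d_o = 1/(-358.0) − 1/(2520) = -0.003190, so d_i = -313.5 mm.
m = −d_i/d_o = −(-313.5)/(2520) = +0.124.
The image is virtual, upright and reduced, behind the mirror.

m = +0.124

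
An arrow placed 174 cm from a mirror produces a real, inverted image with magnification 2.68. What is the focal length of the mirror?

f = 127 cm (concave)

m = −d_i/d_o ⇒ d_i = −m·d_o = −(-2.68)·(174) = 466.3 cm.
1/f = 1/d_o + 1/d_i = 1/(174) + 1/(466.3) = 0.007892, so f = 127 cm.
Since f is positive, the mirror is concave.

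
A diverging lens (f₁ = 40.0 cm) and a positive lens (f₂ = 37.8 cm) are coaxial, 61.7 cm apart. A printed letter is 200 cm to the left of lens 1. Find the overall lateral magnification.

m = -0.110

f₁ = −40.0 cm (diverging).
Lens 1: 1/d_i1 = 1/(-40.0) − 1/(200) = -0.03000, so d_i1 = -33.33 cm; m₁ = −d_i1/d_o1 = +0.1666.
d_o2 = 61.7 − (-33.33) = 95.03 cm.
Lens 2: 1/d_i2 = 1/(37.8) − 1/(95.03) = 0.01593, so d_i2 = 62.77 cm; m₂ = −d_i2/d_o2 = -0.6605.
m = m₁·m₂ = (+0.1666)(-0.6605) = -0.110.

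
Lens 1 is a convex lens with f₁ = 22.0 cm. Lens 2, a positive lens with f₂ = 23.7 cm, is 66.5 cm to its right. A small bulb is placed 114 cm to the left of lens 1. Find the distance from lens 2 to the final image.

59.8 cm

Lens 1: 1/d_i1 = 1/f₁ − 1/d_o1 = 1/(22.0) − 1/(114) = 0.03668, so d_i1 = 27.26 cm.
The intermediate image is 27.26 cm to the right of lens 1, which is 66.5 − (27.26) = 39.24 cm to the left of lens 2, so d_o2 = +39.24 cm.
Lens 2: 1/d_i2 = 1/f₂ − 1/d_o2 = 1/(23.7) − 1/(39.24) = 0.01671, so d_i2 = 59.8 cm.
The final image is real, 59.8 cm to the right of lens 2 (overall magnification ≈ 0.36).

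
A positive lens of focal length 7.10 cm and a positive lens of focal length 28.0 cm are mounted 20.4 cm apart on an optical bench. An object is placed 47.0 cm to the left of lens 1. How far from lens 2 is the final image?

Lens 1: 1/d_i1 = 1/f₁ − 1/d_o1 = 1/(7.10) − 1/(47.0) = 0.1196, so d_i1 = 8.363 cm.
The intermediate image is 8.363 cm to the right of lens 1, which is 20.4 − (8.363) = 12.04 cm to the left of lens 2, so d_o2 = +12.04 cm.
Lens 2: 1/d_i2 = 1/f₂ − 1/d_o2 = 1/(28.0) − 1/(12.04) = -0.04734, so d_i2 = -21.1 cm.
The final image is virtual, 21.1 cm to the left of lens 2 (overall magnification ≈ -0.31).

21.1 cm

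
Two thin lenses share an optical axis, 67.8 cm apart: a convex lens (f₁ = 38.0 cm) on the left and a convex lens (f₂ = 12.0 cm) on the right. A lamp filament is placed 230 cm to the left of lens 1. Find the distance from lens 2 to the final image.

Lens 1: 1/d_i1 = 1/f₁ − 1/d_o1 = 1/(38.0) − 1/(230) = 0.02197, so d_i1 = 45.52 cm.
The intermediate image is 45.52 cm to the right of lens 1, which is 67.8 − (45.52) = 22.28 cm to the left of lens 2, so d_o2 = +22.28 cm.
Lens 2: 1/d_i2 = 1/f₂ − 1/d_o2 = 1/(12.0) − 1/(22.28) = 0.03845, so d_i2 = 26.0 cm.
The final image is real, 26.0 cm to the right of lens 2 (overall magnification ≈ 0.23).

26.0 cm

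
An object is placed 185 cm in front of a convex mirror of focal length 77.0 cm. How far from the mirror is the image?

For a convex mirror, f = -77.0 cm.
Mirror equation: 1/v = 1/f − 1/u = 1/(-77.00) − 1/(185) = -0.01299 − 0.005405 = -0.01839, so v = -54.4 cm.
The image is virtual, upright and reduced, behind the mirror.

54.4 cm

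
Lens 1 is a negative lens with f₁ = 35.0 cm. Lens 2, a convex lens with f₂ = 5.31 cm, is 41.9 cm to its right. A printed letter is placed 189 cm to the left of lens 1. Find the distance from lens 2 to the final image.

Lens 1 is diverging, so f₁ = −35.0 cm.
Lens 1: 1/d_i1 = 1/f₁ − 1/d_o1 = 1/(-35.0) − 1/(189) = -0.03386, so d_i1 = -29.53 cm.
The intermediate image is 29.53 cm to the left of lens 1 (virtual), which is 41.9 − (-29.53) = 71.43 cm to the left of lens 2, so d_o2 = +71.43 cm.
Lens 2: 1/d_i2 = 1/f₂ − 1/d_o2 = 1/(5.31) − 1/(71.43) = 0.1743, so d_i2 = 5.74 cm.
The final image is real, 5.74 cm to the right of lens 2 (overall magnification ≈ -0.013).

5.74 cm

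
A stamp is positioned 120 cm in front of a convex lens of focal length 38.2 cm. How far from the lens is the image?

Thin-lens equation: 1/s_i = 1/f − 1/s_o = 1/(38.20) − 1/(120) = 0.02618 − 0.008333 = 0.01784, so s_i = 56.0 cm.
The image is real, inverted and reduced, on the far side of the lens.

56.0 cm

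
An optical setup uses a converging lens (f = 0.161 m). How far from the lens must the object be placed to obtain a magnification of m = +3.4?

m = −d_i/d_o ⇒ d_i = −m·d_o.
1/f = 1/d_o + 1/d_i = 1/d_o − 1/(m·d_o) = (1 − 1/m)/d_o, so d_o = f(1 − 1/m) = (0.1610)(1 − 1/(+3.4)) = 0.114 m.

0.114 m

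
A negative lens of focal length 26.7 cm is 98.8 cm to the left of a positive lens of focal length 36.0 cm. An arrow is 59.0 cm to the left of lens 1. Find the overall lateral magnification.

f₁ = −26.7 cm (diverging).
Lens 1: 1/d_i1 = 1/(-26.7) − 1/(59.0) = -0.05440, so d_i1 = -18.38 cm; m₁ = −d_i1/d_o1 = +0.3115.
d_o2 = 98.8 − (-18.38) = 117.2 cm.
Lens 2: 1/d_i2 = 1/(36.0) − 1/(117.2) = 0.01925, so d_i2 = 51.96 cm; m₂ = −d_i2/d_o2 = -0.4433.
m = m₁·m₂ = (+0.3115)(-0.4433) = -0.138.

m = -0.138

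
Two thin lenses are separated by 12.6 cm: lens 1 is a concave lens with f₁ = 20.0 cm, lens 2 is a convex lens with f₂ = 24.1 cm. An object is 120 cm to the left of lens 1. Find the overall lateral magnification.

m = -0.610

f₁ = −20.0 cm (diverging).
Lens 1: 1/d_i1 = 1/(-20.0) − 1/(120) = -0.05833, so d_i1 = -17.14 cm; m₁ = −d_i1/d_o1 = +0.1428.
d_o2 = 12.6 − (-17.14) = 29.74 cm.
Lens 2: 1/d_i2 = 1/(24.1) − 1/(29.74) = 0.007869, so d_i2 = 127.1 cm; m₂ = −d_i2/d_o2 = -4.273.
m = m₁·m₂ = (+0.1428)(-4.273) = -0.610.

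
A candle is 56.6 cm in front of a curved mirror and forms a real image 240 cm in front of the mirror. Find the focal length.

Real image ⇒ d_i = +240 cm.
1/f = 1/d_o + 1/d_i = 1/(56.6) + 1/(240) = 0.02183, so f = 45.8 cm.
Since f is positive, the curved mirror is concave.

f = 45.8 cm (concave)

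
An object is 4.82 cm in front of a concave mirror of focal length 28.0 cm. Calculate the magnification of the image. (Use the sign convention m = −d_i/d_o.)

1/d_i = 1/f − 1/d_o = 1/(28.00) − 1/(4.82) = -0.1718, so d_i = -5.822 cm.
m = −d_i/d_o = −(-5.822)/(4.82) = +1.21.
The image is virtual, upright and enlarged, behind the mirror.

m = +1.21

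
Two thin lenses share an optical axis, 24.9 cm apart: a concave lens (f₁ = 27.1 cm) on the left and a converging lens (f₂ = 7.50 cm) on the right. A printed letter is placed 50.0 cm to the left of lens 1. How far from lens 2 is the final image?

9.11 cm

Lens 1 is diverging, so f₁ = −27.1 cm.
Lens 1: 1/d_i1 = 1/f₁ − 1/d_o1 = 1/(-27.1) − 1/(50.0) = -0.05690, so d_i1 = -17.57 cm.
The intermediate image is 17.57 cm to the left of lens 1 (virtual), which is 24.9 − (-17.57) = 42.47 cm to the left of lens 2, so d_o2 = +42.47 cm.
Lens 2: 1/d_i2 = 1/f₂ − 1/d_o2 = 1/(7.50) − 1/(42.47) = 0.1098, so d_i2 = 9.11 cm.
The final image is real, 9.11 cm to the right of lens 2 (overall magnification ≈ -0.075).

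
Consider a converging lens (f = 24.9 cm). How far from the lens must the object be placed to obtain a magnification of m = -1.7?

m = −d_i/d_o ⇒ d_i = −m·d_o.
1/f = 1/d_o + 1/d_i = 1/d_o − 1/(m·d_o) = (1 − 1/m)/d_o, so d_o = f(1 − 1/m) = (24.90)(1 − 1/(-1.7)) = 39.5 cm.

39.5 cm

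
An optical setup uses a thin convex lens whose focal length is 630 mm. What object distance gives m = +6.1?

527 mm

m = −d_i/d_o ⇒ d_i = −m·d_o.
1/f = 1/d_o + 1/d_i = 1/d_o − 1/(m·d_o) = (1 − 1/m)/d_o, so d_o = f(1 − 1/m) = (630.0)(1 − 1/(+6.1)) = 527 mm.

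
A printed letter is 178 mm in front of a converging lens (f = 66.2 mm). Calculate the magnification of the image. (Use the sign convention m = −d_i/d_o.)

1/d_i = 1/f − 1/d_o = 1/(66.20) − 1/(178) = 0.009488, so d_i = 105.4 mm.
m = −d_i/d_o = −(105.4)/(178) = -0.592.
The image is real, inverted and reduced, on the far side of the lens.

m = -0.592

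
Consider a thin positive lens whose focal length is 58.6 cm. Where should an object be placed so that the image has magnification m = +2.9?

38.4 cm

m = −d_i/d_o ⇒ d_i = −m·d_o.
1/f = 1/d_o + 1/d_i = 1/d_o − 1/(m·d_o) = (1 − 1/m)/d_o, so d_o = f(1 − 1/m) = (58.60)(1 − 1/(+2.9)) = 38.4 cm.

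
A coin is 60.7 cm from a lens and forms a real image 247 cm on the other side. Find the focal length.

Real image ⇒ d_i = +247 cm.
1/f = 1/d_o + 1/d_i = 1/(60.7) + 1/(247) = 0.02052, so f = 48.7 cm.
Since f is positive, the lens is converging.

f = 48.7 cm (converging)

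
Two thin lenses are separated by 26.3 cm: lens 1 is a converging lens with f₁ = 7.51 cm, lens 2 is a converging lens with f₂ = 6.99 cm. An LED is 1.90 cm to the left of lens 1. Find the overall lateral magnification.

m = -0.428

Lens 1: 1/d_i1 = 1/(7.51) − 1/(1.90) = -0.3932, so d_i1 = -2.543 cm; m₁ = −d_i1/d_o1 = +1.338.
d_o2 = 26.3 − (-2.543) = 28.84 cm.
Lens 2: 1/d_i2 = 1/(6.99) − 1/(28.84) = 0.1084, so d_i2 = 9.226 cm; m₂ = −d_i2/d_o2 = -0.3199.
m = m₁·m₂ = (+1.338)(-0.3199) = -0.428.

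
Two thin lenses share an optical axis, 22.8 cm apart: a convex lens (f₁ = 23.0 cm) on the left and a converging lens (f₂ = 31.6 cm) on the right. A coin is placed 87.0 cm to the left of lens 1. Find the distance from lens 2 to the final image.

6.68 cm

Lens 1: 1/d_i1 = 1/f₁ − 1/d_o1 = 1/(23.0) − 1/(87.0) = 0.03198, so d_i1 = 31.27 cm.
The intermediate image is 31.27 cm to the right of lens 1, which lies 8.470 cm to the right of lens 2 — a virtual object — so d_o2 = −8.470 cm.
Lens 2: 1/d_i2 = 1/f₂ − 1/d_o2 = 1/(31.6) − 1/(-8.470) = 0.1497, so d_i2 = 6.68 cm.
The final image is real, 6.68 cm to the right of lens 2 (overall magnification ≈ -0.28).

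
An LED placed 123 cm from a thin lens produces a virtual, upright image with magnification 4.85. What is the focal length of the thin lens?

m = −d_i/d_o ⇒ d_i = −m·d_o = −(+4.85)·(123) = -596.5 cm.
1/f = 1/d_o + 1/d_i = 1/(123) + 1/(-596.5) = 0.006454, so f = 155 cm.
Since f is positive, the thin lens is converging.

f = 155 cm (converging)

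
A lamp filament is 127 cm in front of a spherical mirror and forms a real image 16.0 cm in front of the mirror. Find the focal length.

Real image ⇒ d_i = +16.0 cm.
1/f = 1/d_o + 1/d_i = 1/(127) + 1/(16.0) = 0.07037, so f = 14.2 cm.
Since f is positive, the spherical mirror is concave.

f = 14.2 cm (concave)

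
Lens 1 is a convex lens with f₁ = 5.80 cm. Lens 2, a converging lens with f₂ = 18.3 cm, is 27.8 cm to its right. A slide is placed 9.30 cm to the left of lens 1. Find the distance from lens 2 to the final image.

Lens 1: 1/d_i1 = 1/f₁ − 1/d_o1 = 1/(5.80) − 1/(9.30) = 0.06489, so d_i1 = 15.41 cm.
The intermediate image is 15.41 cm to the right of lens 1, which is 27.8 − (15.41) = 12.39 cm to the left of lens 2, so d_o2 = +12.39 cm.
Lens 2: 1/d_i2 = 1/f₂ − 1/d_o2 = 1/(18.3) − 1/(12.39) = -0.02607, so d_i2 = -38.4 cm.
The final image is virtual, 38.4 cm to the left of lens 2 (overall magnification ≈ -5.1).

38.4 cm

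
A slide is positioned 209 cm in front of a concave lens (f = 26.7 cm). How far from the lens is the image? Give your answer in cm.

For a concave lens, f = -26.7 cm.
Thin-lens equation: 1/v = 1/f − 1/u = 1/(-26.70) − 1/(209) = -0.03745 − 0.004785 = -0.04224, so v = -23.7 cm.
The image is virtual, upright and reduced, on the same side as the object.

23.7 cm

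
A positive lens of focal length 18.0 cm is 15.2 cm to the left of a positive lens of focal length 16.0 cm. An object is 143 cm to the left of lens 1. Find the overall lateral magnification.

m = -0.108

Lens 1: 1/d_i1 = 1/(18.0) − 1/(143) = 0.04856, so d_i1 = 20.59 cm; m₁ = −d_i1/d_o1 = -0.1440.
d_o2 = 15.2 − (20.59) = -5.390 cm (virtual object).
Lens 2: 1/d_i2 = 1/(16.0) − 1/(-5.390) = 0.2480, so d_i2 = 4.032 cm; m₂ = −d_i2/d_o2 = +0.7480.
m = m₁·m₂ = (-0.1440)(+0.7480) = -0.108.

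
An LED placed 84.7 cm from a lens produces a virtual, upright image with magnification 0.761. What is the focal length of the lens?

f = -270 cm (diverging)

m = −d_i/d_o ⇒ d_i = −m·d_o = −(+0.761)·(84.7) = -64.46 cm.
1/f = 1/d_o + 1/d_i = 1/(84.7) + 1/(-64.46) = -0.003707, so f = -270 cm.
Since f is negative, the lens is diverging.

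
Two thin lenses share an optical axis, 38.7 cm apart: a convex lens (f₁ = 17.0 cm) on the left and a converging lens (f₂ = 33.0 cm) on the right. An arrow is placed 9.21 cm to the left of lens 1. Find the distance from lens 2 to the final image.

Lens 1: 1/d_i1 = 1/f₁ − 1/d_o1 = 1/(17.0) − 1/(9.21) = -0.04975, so d_i1 = -20.10 cm.
The intermediate image is 20.10 cm to the left of lens 1 (virtual), which is 38.7 − (-20.10) = 58.80 cm to the left of lens 2, so d_o2 = +58.80 cm.
Lens 2: 1/d_i2 = 1/f₂ − 1/d_o2 = 1/(33.0) − 1/(58.80) = 0.01330, so d_i2 = 75.2 cm.
The final image is real, 75.2 cm to the right of lens 2 (overall magnification ≈ -2.8).

75.2 cm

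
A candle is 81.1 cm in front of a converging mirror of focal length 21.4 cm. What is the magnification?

m = -0.358

1/d_i = 1/f − 1/d_o = 1/(21.40) − 1/(81.1) = 0.03440, so d_i = 29.07 cm.
m = −d_i/d_o = −(29.07)/(81.1) = -0.358.
The image is real, inverted and reduced, in front of the mirror.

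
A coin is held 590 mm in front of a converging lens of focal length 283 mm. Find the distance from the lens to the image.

544 mm

Lens equation: 1/q = 1/f − 1/p = 1/(283.0) − 1/(590) = 0.003534 − 0.001695 = 0.001839, so q = 544 mm.
The image is real, inverted and reduced, on the far side of the lens.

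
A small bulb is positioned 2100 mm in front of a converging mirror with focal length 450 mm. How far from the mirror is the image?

573 mm

Mirror equation: 1/q = 1/f − 1/p = 1/(450.0) − 1/(2100) = 0.002222 − 0.0004762 = 0.001746, so q = 573 mm.
The image is real, inverted and reduced, in front of the mirror.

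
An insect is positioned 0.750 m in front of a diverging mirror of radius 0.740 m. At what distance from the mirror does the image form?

0.248 m

f = R/2 = 0.740/2 = 0.3700 m; for a diverging mirror, f = -0.3700 m.
Mirror equation: 1/d_i = 1/f − 1/d_o = 1/(-0.3700) − 1/(0.750) = -2.703 − 1.333 = -4.036, so d_i = -0.248 m.
The image is virtual, upright and reduced, behind the mirror.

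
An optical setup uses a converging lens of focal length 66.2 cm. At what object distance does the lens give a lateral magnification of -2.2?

96.3 cm

m = −d_i/d_o ⇒ d_i = −m·d_o.
1/f = 1/d_o + 1/d_i = 1/d_o − 1/(m·d_o) = (1 − 1/m)/d_o, so d_o = f(1 − 1/m) = (66.20)(1 − 1/(-2.2)) = 96.3 cm.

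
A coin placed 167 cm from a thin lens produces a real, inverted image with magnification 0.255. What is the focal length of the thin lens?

m = −d_i/d_o ⇒ d_i = −m·d_o = −(-0.255)·(167) = 42.59 cm.
1/f = 1/d_o + 1/d_i = 1/(167) + 1/(42.59) = 0.02947, so f = 33.9 cm.
Since f is positive, the thin lens is converging.

f = 33.9 cm (converging)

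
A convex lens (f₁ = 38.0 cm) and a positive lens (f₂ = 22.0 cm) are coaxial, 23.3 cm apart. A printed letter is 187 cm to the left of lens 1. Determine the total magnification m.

Lens 1: 1/d_i1 = 1/(38.0) − 1/(187) = 0.02097, so d_i1 = 47.69 cm; m₁ = −d_i1/d_o1 = -0.2550.
d_o2 = 23.3 − (47.69) = -24.39 cm (virtual object).
Lens 2: 1/d_i2 = 1/(22.0) − 1/(-24.39) = 0.08645, so d_i2 = 11.57 cm; m₂ = −d_i2/d_o2 = +0.4742.
m = m₁·m₂ = (-0.2550)(+0.4742) = -0.121.

m = -0.121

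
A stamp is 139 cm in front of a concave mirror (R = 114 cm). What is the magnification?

m = -0.695

f = R/2 = 114/2 = 57.00 cm.
1/d_i = 1/f − 1/d_o = 1/(57.00) − 1/(139) = 0.01035, so d_i = 96.62 cm.
m = −d_i/d_o = −(96.62)/(139) = -0.695.
The image is real, inverted and reduced, in front of the mirror.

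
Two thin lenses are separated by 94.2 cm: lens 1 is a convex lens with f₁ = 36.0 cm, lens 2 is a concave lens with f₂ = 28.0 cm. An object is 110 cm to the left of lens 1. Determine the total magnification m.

Lens 1: 1/d_i1 = 1/(36.0) − 1/(110) = 0.01869, so d_i1 = 53.51 cm; m₁ = −d_i1/d_o1 = -0.4865.
d_o2 = 94.2 − (53.51) = 40.69 cm.
f₂ = −28.0 cm (diverging).
Lens 2: 1/d_i2 = 1/(-28.0) − 1/(40.69) = -0.06029, so d_i2 = -16.59 cm; m₂ = −d_i2/d_o2 = +0.4076.
m = m₁·m₂ = (-0.4865)(+0.4076) = -0.198.

m = -0.198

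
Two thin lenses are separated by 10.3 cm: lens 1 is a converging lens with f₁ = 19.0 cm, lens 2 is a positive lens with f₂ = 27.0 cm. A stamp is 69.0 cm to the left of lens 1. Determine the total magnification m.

m = -0.239

Lens 1: 1/d_i1 = 1/(19.0) − 1/(69.0) = 0.03814, so d_i1 = 26.22 cm; m₁ = −d_i1/d_o1 = -0.3800.
d_o2 = 10.3 − (26.22) = -15.92 cm (virtual object).
Lens 2: 1/d_i2 = 1/(27.0) − 1/(-15.92) = 0.09985, so d_i2 = 10.01 cm; m₂ = −d_i2/d_o2 = +0.6291.
m = m₁·m₂ = (-0.3800)(+0.6291) = -0.239.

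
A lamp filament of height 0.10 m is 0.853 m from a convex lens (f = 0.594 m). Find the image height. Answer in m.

1/d_i = 1/f − 1/d_o = 1/(0.5940) − 1/(0.853) = 0.5112, so d_i = 1.956 m.
m = −d_i/d_o = -2.293.
|h_i| = |m|·h_o = 2.293 × 0.10 = 0.229 m. The image is real, inverted and enlarged, on the far side of the lens.

0.229 m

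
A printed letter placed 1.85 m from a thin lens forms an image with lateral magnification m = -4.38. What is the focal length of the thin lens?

m = −d_i/d_o ⇒ d_i = −m·d_o = −(-4.38)·(1.85) = 8.103 m.
1/f = 1/d_o + 1/d_i = 1/(1.85) + 1/(8.103) = 0.6640, so f = 1.51 m.
Since f is positive, the thin lens is converging.

f = 1.51 m (converging)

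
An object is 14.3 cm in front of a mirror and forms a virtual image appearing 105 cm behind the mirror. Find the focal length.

f = 16.6 cm (concave)

Virtual image ⇒ d_i = −105 cm.
1/f = 1/d_o + 1/d_i = 1/(14.3) + 1/(-105) = 0.06041, so f = 16.6 cm.
Since f is positive, the mirror is concave.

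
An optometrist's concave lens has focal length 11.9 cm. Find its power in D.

P = -8.40 D

For a concave lens, f = −11.9 cm.
f = -11.9 cm = -0.119 m.
P = 1/f = 1/(-0.119 m) = -8.40 D.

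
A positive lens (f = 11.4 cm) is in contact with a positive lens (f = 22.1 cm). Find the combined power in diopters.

P₁ = 1/f₁ = 1/(0.114 m) = +8.772 D; P₂ = 1/f₂ = 1/(0.221 m) = +4.525 D.
For thin lenses in contact, P = P₁ + P₂ = (+8.772) + (+4.525) = +13.3 D.

P = +13.3 D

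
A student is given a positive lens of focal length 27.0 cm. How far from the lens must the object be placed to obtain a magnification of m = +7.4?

23.4 cm

m = −d_i/d_o ⇒ d_i = −m·d_o.
1/f = 1/d_o + 1/d_i = 1/d_o − 1/(m·d_o) = (1 − 1/m)/d_o, so d_o = f(1 − 1/m) = (27.00)(1 − 1/(+7.4)) = 23.4 cm.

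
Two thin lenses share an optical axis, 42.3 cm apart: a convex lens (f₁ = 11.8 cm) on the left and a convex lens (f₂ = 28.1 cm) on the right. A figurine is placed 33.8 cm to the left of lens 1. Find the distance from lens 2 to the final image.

173 cm

Lens 1: 1/d_i1 = 1/f₁ − 1/d_o1 = 1/(11.8) − 1/(33.8) = 0.05516, so d_i1 = 18.13 cm.
The intermediate image is 18.13 cm to the right of lens 1, which is 42.3 − (18.13) = 24.17 cm to the left of lens 2, so d_o2 = +24.17 cm.
Lens 2: 1/d_i2 = 1/f₂ − 1/d_o2 = 1/(28.1) − 1/(24.17) = -0.005786, so d_i2 = -173 cm.
The final image is virtual, 173 cm to the left of lens 2 (overall magnification ≈ -3.8).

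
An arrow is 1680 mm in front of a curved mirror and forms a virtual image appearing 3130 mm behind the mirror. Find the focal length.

Virtual image ⇒ d_i = −3130 mm.
1/f = 1/d_o + 1/d_i = 1/(1680) + 1/(-3130) = 0.0002757, so f = 3630 mm.
Since f is positive, the curved mirror is concave.

f = 3630 mm (concave)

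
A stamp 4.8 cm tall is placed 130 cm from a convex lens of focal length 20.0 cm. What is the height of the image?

0.873 cm

1/d_i = 1/f − 1/d_o = 1/(20.00) − 1/(130) = 0.04231, so d_i = 23.64 cm.
m = −d_i/d_o = -0.1818.
|h_i| = |m|·h_o = 0.1818 × 4.8 = 0.873 cm. The image is real, inverted and reduced, on the far side of the lens.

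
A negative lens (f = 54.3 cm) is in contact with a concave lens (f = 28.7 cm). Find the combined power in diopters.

P = -5.33 D

P₁ = 1/f₁ = 1/(-0.543 m) = -1.842 D; P₂ = 1/f₂ = 1/(-0.287 m) = -3.484 D.
For thin lenses in contact, P = P₁ + P₂ = (-1.842) + (-3.484) = -5.33 D.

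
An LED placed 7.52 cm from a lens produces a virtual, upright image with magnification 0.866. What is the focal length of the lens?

m = −d_i/d_o ⇒ d_i = −m·d_o = −(+0.866)·(7.52) = -6.512 cm.
1/f = 1/d_o + 1/d_i = 1/(7.52) + 1/(-6.512) = -0.02058, so f = -48.6 cm.
Since f is negative, the lens is diverging.

f = -48.6 cm (diverging)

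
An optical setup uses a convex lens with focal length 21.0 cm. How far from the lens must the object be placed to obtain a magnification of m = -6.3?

24.3 cm

m = −d_i/d_o ⇒ d_i = −m·d_o.
1/f = 1/d_o + 1/d_i = 1/d_o − 1/(m·d_o) = (1 − 1/m)/d_o, so d_o = f(1 − 1/m) = (21.00)(1 − 1/(-6.3)) = 24.3 cm.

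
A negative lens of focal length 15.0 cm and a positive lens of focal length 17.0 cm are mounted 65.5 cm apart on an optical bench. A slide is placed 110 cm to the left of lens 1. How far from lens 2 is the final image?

Lens 1 is diverging, so f₁ = −15.0 cm.
Lens 1: 1/d_i1 = 1/f₁ − 1/d_o1 = 1/(-15.0) − 1/(110) = -0.07576, so d_i1 = -13.20 cm.
The intermediate image is 13.20 cm to the left of lens 1 (virtual), which is 65.5 − (-13.20) = 78.70 cm to the left of lens 2, so d_o2 = +78.70 cm.
Lens 2: 1/d_i2 = 1/f₂ − 1/d_o2 = 1/(17.0) − 1/(78.70) = 0.04612, so d_i2 = 21.7 cm.
The final image is real, 21.7 cm to the right of lens 2 (overall magnification ≈ -0.033).

21.7 cm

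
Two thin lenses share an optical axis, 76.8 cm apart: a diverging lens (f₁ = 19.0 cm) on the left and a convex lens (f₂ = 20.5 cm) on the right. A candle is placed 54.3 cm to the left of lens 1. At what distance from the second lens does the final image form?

Lens 1 is diverging, so f₁ = −19.0 cm.
Lens 1: 1/d_i1 = 1/f₁ − 1/d_o1 = 1/(-19.0) − 1/(54.3) = -0.07105, so d_i1 = -14.08 cm.
The intermediate image is 14.08 cm to the left of lens 1 (virtual), which is 76.8 − (-14.08) = 90.88 cm to the left of lens 2, so d_o2 = +90.88 cm.
Lens 2: 1/d_i2 = 1/f₂ − 1/d_o2 = 1/(20.5) − 1/(90.88) = 0.03778, so d_i2 = 26.5 cm.
The final image is real, 26.5 cm to the right of lens 2 (overall magnification ≈ -0.076).

26.5 cm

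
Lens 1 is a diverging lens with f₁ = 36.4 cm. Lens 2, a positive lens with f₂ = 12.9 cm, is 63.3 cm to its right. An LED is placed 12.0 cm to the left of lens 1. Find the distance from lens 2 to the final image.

15.7 cm

Lens 1 is diverging, so f₁ = −36.4 cm.
Lens 1: 1/d_i1 = 1/f₁ − 1/d_o1 = 1/(-36.4) − 1/(12.0) = -0.1108, so d_i1 = -9.025 cm.
The intermediate image is 9.025 cm to the left of lens 1 (virtual), which is 63.3 − (-9.025) = 72.33 cm to the left of lens 2, so d_o2 = +72.33 cm.
Lens 2: 1/d_i2 = 1/f₂ − 1/d_o2 = 1/(12.9) − 1/(72.33) = 0.06369, so d_i2 = 15.7 cm.
The final image is real, 15.7 cm to the right of lens 2 (overall magnification ≈ -0.16).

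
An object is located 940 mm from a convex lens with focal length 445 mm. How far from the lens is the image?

Thin-lens equation: 1/v = 1/f − 1/u = 1/(445.0) − 1/(940) = 0.002247 − 0.001064 = 0.001183, so v = 845 mm.
The image is real, inverted and reduced, on the far side of the lens.

845 mm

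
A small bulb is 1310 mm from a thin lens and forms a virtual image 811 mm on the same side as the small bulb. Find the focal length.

f = -2130 mm (diverging)

Virtual image ⇒ d_i = −811 mm.
1/f = 1/d_o + 1/d_i = 1/(1310) + 1/(-811) = -0.0004697, so f = -2130 mm.
Since f is negative, the thin lens is diverging.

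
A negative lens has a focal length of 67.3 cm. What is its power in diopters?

P = -1.49 D

For a negative lens, f = −67.3 cm.
f = -67.3 cm = -0.673 m.
P = 1/f = 1/(-0.673 m) = -1.49 D.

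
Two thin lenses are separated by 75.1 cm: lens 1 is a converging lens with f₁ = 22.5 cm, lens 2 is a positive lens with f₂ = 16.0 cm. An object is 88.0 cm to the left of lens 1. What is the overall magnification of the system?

Lens 1: 1/d_i1 = 1/(22.5) − 1/(88.0) = 0.03308, so d_i1 = 30.23 cm; m₁ = −d_i1/d_o1 = -0.3435.
d_o2 = 75.1 − (30.23) = 44.87 cm.
Lens 2: 1/d_i2 = 1/(16.0) − 1/(44.87) = 0.04021, so d_i2 = 24.87 cm; m₂ = −d_i2/d_o2 = -0.5542.
m = m₁·m₂ = (-0.3435)(-0.5542) = +0.190.

m = +0.190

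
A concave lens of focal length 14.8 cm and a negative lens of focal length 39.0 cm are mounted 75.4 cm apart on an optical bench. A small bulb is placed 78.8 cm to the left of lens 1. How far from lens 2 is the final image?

Lens 1 is diverging, so f₁ = −14.8 cm.
Lens 1: 1/d_i1 = 1/f₁ − 1/d_o1 = 1/(-14.8) − 1/(78.8) = -0.08026, so d_i1 = -12.46 cm.
The intermediate image is 12.46 cm to the left of lens 1 (virtual), which is 75.4 − (-12.46) = 87.86 cm to the left of lens 2, so d_o2 = +87.86 cm.
Lens 2 is diverging, so f₂ = −39.0 cm.
Lens 2: 1/d_i2 = 1/f₂ − 1/d_o2 = 1/(-39.0) − 1/(87.86) = -0.03702, so d_i2 = -27.0 cm.
The final image is virtual, 27.0 cm to the left of lens 2 (overall magnification ≈ 0.049).

27.0 cm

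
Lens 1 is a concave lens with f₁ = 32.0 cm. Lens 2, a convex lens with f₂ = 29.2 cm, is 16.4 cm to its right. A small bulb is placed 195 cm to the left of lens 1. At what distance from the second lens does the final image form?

87.2 cm

Lens 1 is diverging, so f₁ = −32.0 cm.
Lens 1: 1/d_i1 = 1/f₁ − 1/d_o1 = 1/(-32.0) − 1/(195) = -0.03638, so d_i1 = -27.49 cm.
The intermediate image is 27.49 cm to the left of lens 1 (virtual), which is 16.4 − (-27.49) = 43.89 cm to the left of lens 2, so d_o2 = +43.89 cm.
Lens 2: 1/d_i2 = 1/f₂ − 1/d_o2 = 1/(29.2) − 1/(43.89) = 0.01146, so d_i2 = 87.2 cm.
The final image is real, 87.2 cm to the right of lens 2 (overall magnification ≈ -0.28).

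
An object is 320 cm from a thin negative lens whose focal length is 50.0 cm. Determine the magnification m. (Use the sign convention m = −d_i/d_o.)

m = +0.135

For a negative lens, f = -50.0 cm.
1/d_i = 1/f − 1/d_o = 1/(-50.00) − 1/(320) = -0.02312, so d_i = -43.24 cm.
m = −d_i/d_o = −(-43.24)/(320) = +0.135.
The image is virtual, upright and reduced, on the same side as the object.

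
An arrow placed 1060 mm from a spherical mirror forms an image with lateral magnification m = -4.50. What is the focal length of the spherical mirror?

f = 867 mm (concave)

m = −d_i/d_o ⇒ d_i = −m·d_o = −(-4.50)·(1060) = 4770 mm.
1/f = 1/d_o + 1/d_i = 1/(1060) + 1/(4770) = 0.001153, so f = 867 mm.
Since f is positive, the spherical mirror is concave.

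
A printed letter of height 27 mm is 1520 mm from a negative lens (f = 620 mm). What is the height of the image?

7.82 mm

For a negative lens, f = -620 mm.
1/d_i = 1/f − 1/d_o = 1/(-620.0) − 1/(1520) = -0.002271, so d_i = -440.4 mm.
m = −d_i/d_o = +0.2897.
|h_i| = |m|·h_o = 0.2897 × 27 = 7.82 mm. The image is virtual, upright and reduced, on the same side as the object.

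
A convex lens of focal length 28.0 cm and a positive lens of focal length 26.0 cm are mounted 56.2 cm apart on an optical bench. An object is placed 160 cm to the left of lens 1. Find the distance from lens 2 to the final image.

155 cm

Lens 1: 1/d_i1 = 1/f₁ − 1/d_o1 = 1/(28.0) − 1/(160) = 0.02946, so d_i1 = 33.94 cm.
The intermediate image is 33.94 cm to the right of lens 1, which is 56.2 − (33.94) = 22.26 cm to the left of lens 2, so d_o2 = +22.26 cm.
Lens 2: 1/d_i2 = 1/f₂ − 1/d_o2 = 1/(26.0) − 1/(22.26) = -0.006462, so d_i2 = -155 cm.
The final image is virtual, 155 cm to the left of lens 2 (overall magnification ≈ -1.5).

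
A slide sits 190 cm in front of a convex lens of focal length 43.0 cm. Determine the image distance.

55.6 cm

Lens equation: 1/q = 1/f − 1/p = 1/(43.00) − 1/(190) = 0.02326 − 0.005263 = 0.01799, so q = 55.6 cm.
The image is real, inverted and reduced, on the far side of the lens.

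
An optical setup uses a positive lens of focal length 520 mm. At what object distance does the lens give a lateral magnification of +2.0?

m = −d_i/d_o ⇒ d_i = −m·d_o.
1/f = 1/d_o + 1/d_i = 1/d_o − 1/(m·d_o) = (1 − 1/m)/d_o, so d_o = f(1 − 1/m) = (520.0)(1 − 1/(+2.0)) = 260 mm.

260 mm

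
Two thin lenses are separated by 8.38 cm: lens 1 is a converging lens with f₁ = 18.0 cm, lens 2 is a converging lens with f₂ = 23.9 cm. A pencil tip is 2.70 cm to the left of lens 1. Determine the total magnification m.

m = +2.28

Lens 1: 1/d_i1 = 1/(18.0) − 1/(2.70) = -0.3148, so d_i1 = -3.176 cm; m₁ = −d_i1/d_o1 = +1.176.
d_o2 = 8.38 − (-3.176) = 11.56 cm.
Lens 2: 1/d_i2 = 1/(23.9) − 1/(11.56) = -0.04466, so d_i2 = -22.39 cm; m₂ = −d_i2/d_o2 = +1.937.
m = m₁·m₂ = (+1.176)(+1.937) = +2.28.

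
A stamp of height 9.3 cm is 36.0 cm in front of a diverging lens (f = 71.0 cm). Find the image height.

For a diverging lens, f = -71.0 cm.
1/d_i = 1/f − 1/d_o = 1/(-71.00) − 1/(36.0) = -0.04186, so d_i = -23.89 cm.
m = −d_i/d_o = +0.6636.
|h_i| = |m|·h_o = 0.6636 × 9.3 = 6.17 cm. The image is virtual, upright and reduced, on the same side as the object.

6.17 cm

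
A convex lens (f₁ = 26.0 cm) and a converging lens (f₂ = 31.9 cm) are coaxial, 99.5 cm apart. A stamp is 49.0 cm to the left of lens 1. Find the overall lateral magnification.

m = +2.95

Lens 1: 1/d_i1 = 1/(26.0) − 1/(49.0) = 0.01805, so d_i1 = 55.39 cm; m₁ = −d_i1/d_o1 = -1.130.
d_o2 = 99.5 − (55.39) = 44.11 cm.
Lens 2: 1/d_i2 = 1/(31.9) − 1/(44.11) = 0.008677, so d_i2 = 115.2 cm; m₂ = −d_i2/d_o2 = -2.613.
m = m₁·m₂ = (-1.130)(-2.613) = +2.95.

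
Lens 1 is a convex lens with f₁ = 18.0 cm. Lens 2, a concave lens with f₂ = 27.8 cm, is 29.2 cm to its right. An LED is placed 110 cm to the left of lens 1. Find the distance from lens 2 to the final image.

6.02 cm

Lens 1: 1/d_i1 = 1/f₁ − 1/d_o1 = 1/(18.0) − 1/(110) = 0.04646, so d_i1 = 21.52 cm.
The intermediate image is 21.52 cm to the right of lens 1, which is 29.2 − (21.52) = 7.680 cm to the left of lens 2, so d_o2 = +7.680 cm.
Lens 2 is diverging, so f₂ = −27.8 cm.
Lens 2: 1/d_i2 = 1/f₂ − 1/d_o2 = 1/(-27.8) − 1/(7.680) = -0.1662, so d_i2 = -6.02 cm.
The final image is virtual, 6.02 cm to the left of lens 2 (overall magnification ≈ -0.15).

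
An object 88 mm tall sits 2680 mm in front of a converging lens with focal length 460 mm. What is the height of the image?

18.2 mm

1/d_i = 1/f − 1/d_o = 1/(460.0) − 1/(2680) = 0.001801, so d_i = 555.3 mm.
m = −d_i/d_o = -0.2072.
|h_i| = |m|·h_o = 0.2072 × 88 = 18.2 mm. The image is real, inverted and reduced, on the far side of the lens.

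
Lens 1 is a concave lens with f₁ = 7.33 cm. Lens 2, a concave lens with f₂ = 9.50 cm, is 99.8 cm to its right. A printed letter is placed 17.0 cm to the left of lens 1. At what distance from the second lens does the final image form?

8.71 cm

Lens 1 is diverging, so f₁ = −7.33 cm.
Lens 1: 1/d_i1 = 1/f₁ − 1/d_o1 = 1/(-7.33) − 1/(17.0) = -0.1952, so d_i1 = -5.122 cm.
The intermediate image is 5.122 cm to the left of lens 1 (virtual), which is 99.8 − (-5.122) = 104.9 cm to the left of lens 2, so d_o2 = +104.9 cm.
Lens 2 is diverging, so f₂ = −9.50 cm.
Lens 2: 1/d_i2 = 1/f₂ − 1/d_o2 = 1/(-9.50) − 1/(104.9) = -0.1148, so d_i2 = -8.71 cm.
The final image is virtual, 8.71 cm to the left of lens 2 (overall magnification ≈ 0.025).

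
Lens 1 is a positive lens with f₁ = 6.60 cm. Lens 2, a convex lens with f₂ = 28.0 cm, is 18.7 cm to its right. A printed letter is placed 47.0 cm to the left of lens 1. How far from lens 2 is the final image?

18.2 cm

Lens 1: 1/d_i1 = 1/f₁ − 1/d_o1 = 1/(6.60) − 1/(47.0) = 0.1302, so d_i1 = 7.678 cm.
The intermediate image is 7.678 cm to the right of lens 1, which is 18.7 − (7.678) = 11.02 cm to the left of lens 2, so d_o2 = +11.02 cm.
Lens 2: 1/d_i2 = 1/f₂ − 1/d_o2 = 1/(28.0) − 1/(11.02) = -0.05503, so d_i2 = -18.2 cm.
The final image is virtual, 18.2 cm to the left of lens 2 (overall magnification ≈ -0.27).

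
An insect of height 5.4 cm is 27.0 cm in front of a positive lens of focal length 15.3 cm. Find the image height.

7.06 cm

1/d_i = 1/f − 1/d_o = 1/(15.30) − 1/(27.0) = 0.02832, so d_i = 35.31 cm.
m = −d_i/d_o = -1.308.
|h_i| = |m|·h_o = 1.308 × 5.4 = 7.06 cm. The image is real, inverted and enlarged, on the far side of the lens.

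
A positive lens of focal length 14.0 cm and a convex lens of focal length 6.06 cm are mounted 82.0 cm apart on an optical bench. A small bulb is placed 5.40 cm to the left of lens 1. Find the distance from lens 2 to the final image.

Lens 1: 1/d_i1 = 1/f₁ − 1/d_o1 = 1/(14.0) − 1/(5.40) = -0.1138, so d_i1 = -8.791 cm.
The intermediate image is 8.791 cm to the left of lens 1 (virtual), which is 82.0 − (-8.791) = 90.79 cm to the left of lens 2, so d_o2 = +90.79 cm.
Lens 2: 1/d_i2 = 1/f₂ − 1/d_o2 = 1/(6.06) − 1/(90.79) = 0.1540, so d_i2 = 6.49 cm.
The final image is real, 6.49 cm to the right of lens 2 (overall magnification ≈ -0.12).

6.49 cm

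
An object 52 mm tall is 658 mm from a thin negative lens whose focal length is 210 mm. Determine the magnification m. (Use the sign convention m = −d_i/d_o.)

m = +0.242

For a negative lens, f = -210 mm.
1/d_i = 1/f − 1/d_o = 1/(-210.0) − 1/(658) = -0.006282, so d_i = -159.2 mm.
m = −d_i/d_o = −(-159.2)/(658) = +0.242.
The image is virtual, upright and reduced, on the same side as the object.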